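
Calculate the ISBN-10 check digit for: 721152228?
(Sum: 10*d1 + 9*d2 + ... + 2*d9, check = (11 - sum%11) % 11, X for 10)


Weighted sum: 173
173 mod 11 = 8

Check digit: 3


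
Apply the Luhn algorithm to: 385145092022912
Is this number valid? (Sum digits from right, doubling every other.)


Luhn sum = 52
52 mod 10 = 2

Invalid (Luhn sum mod 10 = 2)


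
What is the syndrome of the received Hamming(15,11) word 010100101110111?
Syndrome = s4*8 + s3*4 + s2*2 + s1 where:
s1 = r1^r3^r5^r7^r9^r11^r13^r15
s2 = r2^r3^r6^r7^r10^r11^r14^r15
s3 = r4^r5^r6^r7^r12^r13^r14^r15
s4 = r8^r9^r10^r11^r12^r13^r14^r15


s1=1, s2=0, s3=1, s4=0

Syndrome = 5 (error at position 5)


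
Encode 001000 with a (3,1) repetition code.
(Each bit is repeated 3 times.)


Each bit -> 3 copies

000000111000000000


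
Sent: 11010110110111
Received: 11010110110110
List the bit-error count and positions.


XOR: 00000000000001

1 error(s) at position(s): 13


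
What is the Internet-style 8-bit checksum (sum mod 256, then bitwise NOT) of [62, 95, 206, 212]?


Sum = 575 mod 256 = 63
Complement = 192

192


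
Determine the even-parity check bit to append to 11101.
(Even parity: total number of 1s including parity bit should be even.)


Number of 1s in data: 4
Parity bit: 0

0


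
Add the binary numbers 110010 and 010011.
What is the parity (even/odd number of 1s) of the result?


110010 = 50
010011 = 19
Sum = 69 = 1000101
1s count = 3

odd parity (3 ones in 1000101)


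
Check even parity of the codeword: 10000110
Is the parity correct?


Number of 1s: 3

No, parity error (3 ones)


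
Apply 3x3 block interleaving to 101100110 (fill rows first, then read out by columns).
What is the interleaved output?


Matrix:
  101
  100
  110
Read columns: 111001100

111001100


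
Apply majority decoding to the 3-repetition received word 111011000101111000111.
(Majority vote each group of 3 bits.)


Groups: 111, 011, 000, 101, 111, 000, 111
Majority votes: 1101101

1101101


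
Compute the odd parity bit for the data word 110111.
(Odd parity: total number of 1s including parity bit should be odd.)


Number of 1s in data: 5
Parity bit: 0

0


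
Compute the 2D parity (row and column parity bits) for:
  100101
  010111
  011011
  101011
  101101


Row parities: 10000
Column parities: 101111

Row P: 10000, Col P: 101111, Corner: 1


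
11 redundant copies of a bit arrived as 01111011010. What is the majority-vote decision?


Ones: 7 out of 11
Threshold: 6

1 (7/11 voted 1)


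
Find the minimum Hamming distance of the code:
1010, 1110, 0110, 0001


Comparing all pairs, minimum distance: 1
Can detect 0 errors, correct 0 errors

1


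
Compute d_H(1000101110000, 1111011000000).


XOR: 0111110110000
Count of 1s: 7

7


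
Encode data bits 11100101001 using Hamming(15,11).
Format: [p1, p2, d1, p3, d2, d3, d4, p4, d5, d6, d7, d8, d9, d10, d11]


Parity bits: p1=1, p2=0, p3=0, p4=1

101011010101001


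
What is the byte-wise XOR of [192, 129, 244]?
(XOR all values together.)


XOR chain: 192 ^ 129 ^ 244 = 181

181


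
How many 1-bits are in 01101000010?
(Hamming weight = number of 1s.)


Counting 1s in 01101000010

4


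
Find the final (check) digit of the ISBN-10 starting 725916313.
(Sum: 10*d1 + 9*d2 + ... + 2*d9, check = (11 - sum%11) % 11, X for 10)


Weighted sum: 248
248 mod 11 = 6

Check digit: 5


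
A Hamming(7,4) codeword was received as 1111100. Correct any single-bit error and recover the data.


Syndrome = 1: error at position 1

Data: 1100 (corrected bit 1)


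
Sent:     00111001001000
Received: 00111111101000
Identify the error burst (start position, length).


XOR: 00000110100000

Burst at position 5, length 4


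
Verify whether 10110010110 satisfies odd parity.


Number of 1s: 6

No, parity error (6 ones)


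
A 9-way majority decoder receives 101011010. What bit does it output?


Ones: 5 out of 9
Threshold: 5

1 (5/9 voted 1)


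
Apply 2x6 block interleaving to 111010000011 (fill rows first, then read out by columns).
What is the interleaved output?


Matrix:
  111010
  000011
Read columns: 101010001101

101010001101


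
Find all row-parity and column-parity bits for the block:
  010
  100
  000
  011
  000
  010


Row parities: 110001
Column parities: 111

Row P: 110001, Col P: 111, Corner: 1


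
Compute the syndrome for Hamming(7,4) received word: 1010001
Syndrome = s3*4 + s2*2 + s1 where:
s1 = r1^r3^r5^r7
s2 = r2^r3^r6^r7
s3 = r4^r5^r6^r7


s1=1, s2=0, s3=1

Syndrome = 5 (error at position 5)


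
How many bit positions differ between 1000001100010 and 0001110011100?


XOR: 1001111111110
Count of 1s: 10

10


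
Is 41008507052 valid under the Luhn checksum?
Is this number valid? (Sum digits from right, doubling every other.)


Luhn sum = 23
23 mod 10 = 3

Invalid (Luhn sum mod 10 = 3)


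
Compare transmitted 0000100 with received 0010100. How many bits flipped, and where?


XOR: 0010000

1 error(s) at position(s): 2


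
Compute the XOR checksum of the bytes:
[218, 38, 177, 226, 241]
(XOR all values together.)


XOR chain: 218 ^ 38 ^ 177 ^ 226 ^ 241 = 94

94


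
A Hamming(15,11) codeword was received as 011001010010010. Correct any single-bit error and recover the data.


Syndrome = 10: error at position 10

Data: 10100110010 (corrected bit 10)


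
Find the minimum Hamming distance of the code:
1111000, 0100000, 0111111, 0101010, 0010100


Comparing all pairs, minimum distance: 2
Can detect 1 errors, correct 0 errors

2


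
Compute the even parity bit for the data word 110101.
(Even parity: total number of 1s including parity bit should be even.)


Number of 1s in data: 4
Parity bit: 0

0


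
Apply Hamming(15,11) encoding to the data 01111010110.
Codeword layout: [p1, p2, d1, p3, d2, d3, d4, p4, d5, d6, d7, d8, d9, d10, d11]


Parity bits: p1=1, p2=0, p3=1, p4=0

100111101010110


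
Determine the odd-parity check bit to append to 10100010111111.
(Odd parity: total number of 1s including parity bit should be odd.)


Number of 1s in data: 9
Parity bit: 0

0


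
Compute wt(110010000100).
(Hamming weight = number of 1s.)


Counting 1s in 110010000100

4


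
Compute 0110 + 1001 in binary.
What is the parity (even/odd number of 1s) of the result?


0110 = 6
1001 = 9
Sum = 15 = 1111
1s count = 4

even parity (4 ones in 1111)


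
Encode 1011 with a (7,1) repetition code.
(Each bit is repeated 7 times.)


Each bit -> 7 copies

1111111000000011111111111111


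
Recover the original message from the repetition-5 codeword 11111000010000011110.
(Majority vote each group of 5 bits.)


Groups: 11111, 00001, 00000, 11110
Majority votes: 1001

1001


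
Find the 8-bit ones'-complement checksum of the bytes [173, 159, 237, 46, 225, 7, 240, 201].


Sum = 1288 mod 256 = 8
Complement = 247

247


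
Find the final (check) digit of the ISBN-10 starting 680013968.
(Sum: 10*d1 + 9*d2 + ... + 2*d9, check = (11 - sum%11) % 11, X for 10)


Weighted sum: 223
223 mod 11 = 3

Check digit: 8


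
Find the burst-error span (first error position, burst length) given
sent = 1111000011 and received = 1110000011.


XOR: 0001000000

Burst at position 3, length 1


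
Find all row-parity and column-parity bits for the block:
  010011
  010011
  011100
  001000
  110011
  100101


Row parities: 111101
Column parities: 000010

Row P: 111101, Col P: 000010, Corner: 1


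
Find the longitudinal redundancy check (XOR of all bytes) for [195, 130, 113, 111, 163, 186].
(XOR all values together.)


XOR chain: 195 ^ 130 ^ 113 ^ 111 ^ 163 ^ 186 = 70

70


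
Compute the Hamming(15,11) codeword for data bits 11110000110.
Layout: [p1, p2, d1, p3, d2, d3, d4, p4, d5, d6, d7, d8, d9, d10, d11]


Parity bits: p1=0, p2=0, p3=1, p4=0

001111100000110


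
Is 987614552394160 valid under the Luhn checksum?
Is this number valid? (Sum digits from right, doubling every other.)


Luhn sum = 70
70 mod 10 = 0

Valid (Luhn sum mod 10 = 0)


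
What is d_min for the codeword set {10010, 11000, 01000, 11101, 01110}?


Comparing all pairs, minimum distance: 1
Can detect 0 errors, correct 0 errors

1


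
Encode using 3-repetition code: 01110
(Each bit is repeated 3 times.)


Each bit -> 3 copies

000111111111000


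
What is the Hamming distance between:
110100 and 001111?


XOR: 111011
Count of 1s: 5

5


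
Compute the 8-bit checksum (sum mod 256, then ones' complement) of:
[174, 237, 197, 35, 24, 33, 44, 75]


Sum = 819 mod 256 = 51
Complement = 204

204


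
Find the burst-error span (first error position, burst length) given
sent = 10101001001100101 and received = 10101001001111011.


XOR: 00000000000011110

Burst at position 12, length 4


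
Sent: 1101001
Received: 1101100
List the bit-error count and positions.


XOR: 0000101

2 error(s) at position(s): 4, 6


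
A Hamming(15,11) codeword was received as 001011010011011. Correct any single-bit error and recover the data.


Syndrome = 14: error at position 14

Data: 11100011001 (corrected bit 14)


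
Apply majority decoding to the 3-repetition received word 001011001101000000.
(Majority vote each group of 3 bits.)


Groups: 001, 011, 001, 101, 000, 000
Majority votes: 010100

010100


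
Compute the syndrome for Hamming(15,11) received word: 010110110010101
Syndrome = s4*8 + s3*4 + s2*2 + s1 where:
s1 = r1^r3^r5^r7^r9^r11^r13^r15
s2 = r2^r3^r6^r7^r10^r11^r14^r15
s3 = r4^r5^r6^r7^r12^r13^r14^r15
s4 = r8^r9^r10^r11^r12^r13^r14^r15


s1=1, s2=0, s3=1, s4=0

Syndrome = 5 (error at position 5)


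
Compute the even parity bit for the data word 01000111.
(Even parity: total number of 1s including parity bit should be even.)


Number of 1s in data: 4
Parity bit: 0

0


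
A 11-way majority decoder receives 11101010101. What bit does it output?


Ones: 7 out of 11
Threshold: 6

1 (7/11 voted 1)


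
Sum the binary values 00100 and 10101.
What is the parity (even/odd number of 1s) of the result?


00100 = 4
10101 = 21
Sum = 25 = 11001
1s count = 3

odd parity (3 ones in 11001)


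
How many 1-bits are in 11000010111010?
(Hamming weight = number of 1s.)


Counting 1s in 11000010111010

7


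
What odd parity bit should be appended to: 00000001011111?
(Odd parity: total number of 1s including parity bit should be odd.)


Number of 1s in data: 6
Parity bit: 1

1


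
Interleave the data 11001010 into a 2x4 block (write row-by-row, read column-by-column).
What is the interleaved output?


Matrix:
  1100
  1010
Read columns: 11100100

11100100


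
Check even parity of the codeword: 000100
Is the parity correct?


Number of 1s: 1

No, parity error (1 ones)


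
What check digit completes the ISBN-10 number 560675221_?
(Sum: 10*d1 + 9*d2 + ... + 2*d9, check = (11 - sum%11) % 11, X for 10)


Weighted sum: 229
229 mod 11 = 9

Check digit: 2


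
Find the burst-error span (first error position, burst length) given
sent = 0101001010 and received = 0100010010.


XOR: 0001011000

Burst at position 3, length 4


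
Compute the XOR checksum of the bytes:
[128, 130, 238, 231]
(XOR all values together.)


XOR chain: 128 ^ 130 ^ 238 ^ 231 = 11

11


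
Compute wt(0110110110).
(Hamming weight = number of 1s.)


Counting 1s in 0110110110

6


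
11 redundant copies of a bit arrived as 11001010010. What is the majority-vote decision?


Ones: 5 out of 11
Threshold: 6

0 (5/11 voted 1)


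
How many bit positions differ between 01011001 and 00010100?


XOR: 01001101
Count of 1s: 4

4


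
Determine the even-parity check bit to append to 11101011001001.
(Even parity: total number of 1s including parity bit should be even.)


Number of 1s in data: 8
Parity bit: 0

0


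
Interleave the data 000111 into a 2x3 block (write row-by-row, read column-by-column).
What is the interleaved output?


Matrix:
  000
  111
Read columns: 010101

010101


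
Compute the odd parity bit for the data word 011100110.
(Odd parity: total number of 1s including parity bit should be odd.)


Number of 1s in data: 5
Parity bit: 0

0


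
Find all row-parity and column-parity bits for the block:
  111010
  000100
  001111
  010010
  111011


Row parities: 01001
Column parities: 011000

Row P: 01001, Col P: 011000, Corner: 0


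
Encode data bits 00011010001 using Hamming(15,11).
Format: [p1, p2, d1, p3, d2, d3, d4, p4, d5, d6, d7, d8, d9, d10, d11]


Parity bits: p1=0, p2=1, p3=0, p4=1

010000111010001


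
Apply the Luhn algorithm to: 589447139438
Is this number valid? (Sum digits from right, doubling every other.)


Luhn sum = 69
69 mod 10 = 9

Invalid (Luhn sum mod 10 = 9)


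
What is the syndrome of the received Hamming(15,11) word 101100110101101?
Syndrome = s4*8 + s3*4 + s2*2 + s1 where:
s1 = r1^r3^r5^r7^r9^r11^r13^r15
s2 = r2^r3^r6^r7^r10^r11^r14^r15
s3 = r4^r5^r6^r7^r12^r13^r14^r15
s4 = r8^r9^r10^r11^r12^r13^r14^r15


s1=1, s2=0, s3=1, s4=1

Syndrome = 13 (error at position 13)


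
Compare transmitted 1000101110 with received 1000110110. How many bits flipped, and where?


XOR: 0000011000

2 error(s) at position(s): 5, 6


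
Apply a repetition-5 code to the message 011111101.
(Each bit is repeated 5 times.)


Each bit -> 5 copies

000001111111111111111111111111111110000011111


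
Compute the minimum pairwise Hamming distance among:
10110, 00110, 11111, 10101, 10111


Comparing all pairs, minimum distance: 1
Can detect 0 errors, correct 0 errors

1


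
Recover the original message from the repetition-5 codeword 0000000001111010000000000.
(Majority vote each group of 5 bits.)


Groups: 00000, 00001, 11101, 00000, 00000
Majority votes: 00100

00100


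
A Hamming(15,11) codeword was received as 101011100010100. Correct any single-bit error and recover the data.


Syndrome = 0: no error detected

Data: 11110010100 (no errors)


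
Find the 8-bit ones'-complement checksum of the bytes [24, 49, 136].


Sum = 209 mod 256 = 209
Complement = 46

46


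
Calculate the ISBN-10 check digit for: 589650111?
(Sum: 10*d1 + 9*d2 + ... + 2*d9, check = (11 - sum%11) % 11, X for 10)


Weighted sum: 275
275 mod 11 = 0

Check digit: 0


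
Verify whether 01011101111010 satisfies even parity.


Number of 1s: 9

No, parity error (9 ones)


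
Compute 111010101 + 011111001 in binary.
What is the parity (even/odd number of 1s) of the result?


111010101 = 469
011111001 = 249
Sum = 718 = 1011001110
1s count = 6

even parity (6 ones in 1011001110)


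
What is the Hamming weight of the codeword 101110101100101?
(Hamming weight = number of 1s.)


Counting 1s in 101110101100101

9


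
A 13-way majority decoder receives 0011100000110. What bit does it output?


Ones: 5 out of 13
Threshold: 7

0 (5/13 voted 1)


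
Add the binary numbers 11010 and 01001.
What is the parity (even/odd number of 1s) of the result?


11010 = 26
01001 = 9
Sum = 35 = 100011
1s count = 3

odd parity (3 ones in 100011)


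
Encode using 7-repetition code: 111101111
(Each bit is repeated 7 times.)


Each bit -> 7 copies

111111111111111111111111111100000001111111111111111111111111111


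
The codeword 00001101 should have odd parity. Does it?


Number of 1s: 3

Yes, parity is correct (3 ones)


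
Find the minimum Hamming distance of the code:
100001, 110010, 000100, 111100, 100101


Comparing all pairs, minimum distance: 1
Can detect 0 errors, correct 0 errors

1


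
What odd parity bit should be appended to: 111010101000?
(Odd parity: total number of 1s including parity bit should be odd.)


Number of 1s in data: 6
Parity bit: 1

1


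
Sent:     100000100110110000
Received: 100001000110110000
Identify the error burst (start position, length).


XOR: 000001100000000000

Burst at position 5, length 2


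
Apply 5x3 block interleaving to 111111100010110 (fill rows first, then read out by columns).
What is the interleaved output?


Matrix:
  111
  111
  100
  010
  110
Read columns: 111011101111000

111011101111000


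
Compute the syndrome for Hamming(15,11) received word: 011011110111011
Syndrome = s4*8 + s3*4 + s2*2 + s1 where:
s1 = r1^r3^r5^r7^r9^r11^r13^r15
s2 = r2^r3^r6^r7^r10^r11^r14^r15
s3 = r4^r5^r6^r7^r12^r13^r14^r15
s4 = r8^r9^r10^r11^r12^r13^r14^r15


s1=1, s2=0, s3=0, s4=0

Syndrome = 1 (error at position 1)


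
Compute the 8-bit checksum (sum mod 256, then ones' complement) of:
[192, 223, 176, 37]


Sum = 628 mod 256 = 116
Complement = 139

139


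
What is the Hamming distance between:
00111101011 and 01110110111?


XOR: 01001011100
Count of 1s: 5

5


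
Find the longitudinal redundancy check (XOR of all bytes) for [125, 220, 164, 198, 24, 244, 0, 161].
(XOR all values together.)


XOR chain: 125 ^ 220 ^ 164 ^ 198 ^ 24 ^ 244 ^ 0 ^ 161 = 142

142


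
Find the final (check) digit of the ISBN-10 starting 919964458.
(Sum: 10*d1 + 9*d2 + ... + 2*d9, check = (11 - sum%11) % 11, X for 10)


Weighted sum: 337
337 mod 11 = 7

Check digit: 4


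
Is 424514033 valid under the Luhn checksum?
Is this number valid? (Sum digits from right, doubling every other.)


Luhn sum = 31
31 mod 10 = 1

Invalid (Luhn sum mod 10 = 1)


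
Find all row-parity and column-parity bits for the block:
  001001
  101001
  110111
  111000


Row parities: 0111
Column parities: 101111

Row P: 0111, Col P: 101111, Corner: 1


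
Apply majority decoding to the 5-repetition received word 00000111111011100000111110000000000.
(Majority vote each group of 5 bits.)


Groups: 00000, 11111, 10111, 00000, 11111, 00000, 00000
Majority votes: 0110100

0110100


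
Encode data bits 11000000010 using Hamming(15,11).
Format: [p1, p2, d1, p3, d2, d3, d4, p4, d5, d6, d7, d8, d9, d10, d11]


Parity bits: p1=0, p2=0, p3=0, p4=1

001010010000010


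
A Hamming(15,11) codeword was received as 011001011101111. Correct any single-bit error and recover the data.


Syndrome = 12: error at position 12

Data: 10101100111 (corrected bit 12)


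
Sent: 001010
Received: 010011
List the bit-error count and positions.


XOR: 011001

3 error(s) at position(s): 1, 2, 5


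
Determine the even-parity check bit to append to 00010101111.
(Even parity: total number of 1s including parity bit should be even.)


Number of 1s in data: 6
Parity bit: 0

0


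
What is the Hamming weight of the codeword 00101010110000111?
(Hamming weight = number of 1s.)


Counting 1s in 00101010110000111

8


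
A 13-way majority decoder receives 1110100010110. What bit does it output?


Ones: 7 out of 13
Threshold: 7

1 (7/13 voted 1)


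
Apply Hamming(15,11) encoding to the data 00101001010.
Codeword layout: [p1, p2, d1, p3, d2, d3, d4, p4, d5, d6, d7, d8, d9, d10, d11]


Parity bits: p1=1, p2=0, p3=1, p4=1

100101011001010


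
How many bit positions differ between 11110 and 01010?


XOR: 10100
Count of 1s: 2

2


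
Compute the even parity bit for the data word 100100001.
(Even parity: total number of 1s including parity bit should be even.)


Number of 1s in data: 3
Parity bit: 1

1


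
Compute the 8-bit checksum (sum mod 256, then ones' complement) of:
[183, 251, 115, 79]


Sum = 628 mod 256 = 116
Complement = 139

139


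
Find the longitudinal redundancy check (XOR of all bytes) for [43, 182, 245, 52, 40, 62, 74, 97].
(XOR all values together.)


XOR chain: 43 ^ 182 ^ 245 ^ 52 ^ 40 ^ 62 ^ 74 ^ 97 = 97

97


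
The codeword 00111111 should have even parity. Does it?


Number of 1s: 6

Yes, parity is correct (6 ones)


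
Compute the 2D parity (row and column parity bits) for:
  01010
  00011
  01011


Row parities: 001
Column parities: 00010

Row P: 001, Col P: 00010, Corner: 1


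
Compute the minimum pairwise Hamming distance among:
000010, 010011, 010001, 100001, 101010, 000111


Comparing all pairs, minimum distance: 1
Can detect 0 errors, correct 0 errors

1


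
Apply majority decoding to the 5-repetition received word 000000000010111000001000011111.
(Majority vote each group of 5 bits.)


Groups: 00000, 00000, 10111, 00000, 10000, 11111
Majority votes: 001001

001001


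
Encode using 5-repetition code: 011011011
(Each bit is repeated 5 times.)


Each bit -> 5 copies

000001111111111000001111111111000001111111111


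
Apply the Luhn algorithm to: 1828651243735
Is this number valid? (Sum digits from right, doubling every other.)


Luhn sum = 57
57 mod 10 = 7

Invalid (Luhn sum mod 10 = 7)


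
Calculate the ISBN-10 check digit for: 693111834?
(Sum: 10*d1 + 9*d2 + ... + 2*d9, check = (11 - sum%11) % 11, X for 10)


Weighted sum: 232
232 mod 11 = 1

Check digit: X


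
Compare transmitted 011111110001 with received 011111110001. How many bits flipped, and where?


XOR: 000000000000

0 errors (received matches sent)


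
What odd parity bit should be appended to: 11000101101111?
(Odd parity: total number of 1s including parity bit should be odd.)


Number of 1s in data: 9
Parity bit: 0

0


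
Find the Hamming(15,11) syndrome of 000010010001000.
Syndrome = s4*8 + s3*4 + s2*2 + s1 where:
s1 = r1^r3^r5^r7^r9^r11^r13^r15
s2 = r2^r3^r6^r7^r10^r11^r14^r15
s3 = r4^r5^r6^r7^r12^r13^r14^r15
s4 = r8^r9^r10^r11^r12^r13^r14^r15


s1=1, s2=0, s3=0, s4=0

Syndrome = 1 (error at position 1)


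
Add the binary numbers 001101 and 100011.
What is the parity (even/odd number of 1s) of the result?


001101 = 13
100011 = 35
Sum = 48 = 110000
1s count = 2

even parity (2 ones in 110000)


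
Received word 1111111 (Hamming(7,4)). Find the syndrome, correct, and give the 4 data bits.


Syndrome = 0: no error detected

Data: 1111 (no errors)


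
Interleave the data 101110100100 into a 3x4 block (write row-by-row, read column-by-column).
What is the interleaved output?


Matrix:
  1011
  1010
  0100
Read columns: 110001110100

110001110100


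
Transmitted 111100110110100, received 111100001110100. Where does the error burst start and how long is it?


XOR: 000000111000000

Burst at position 6, length 3


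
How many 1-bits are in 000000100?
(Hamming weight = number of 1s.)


Counting 1s in 000000100

1


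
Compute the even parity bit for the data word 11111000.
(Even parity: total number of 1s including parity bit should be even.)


Number of 1s in data: 5
Parity bit: 1

1


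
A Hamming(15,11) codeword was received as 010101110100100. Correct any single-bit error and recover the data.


Syndrome = 8: error at position 8

Data: 00110100100 (corrected bit 8)


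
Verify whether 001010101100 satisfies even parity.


Number of 1s: 5

No, parity error (5 ones)


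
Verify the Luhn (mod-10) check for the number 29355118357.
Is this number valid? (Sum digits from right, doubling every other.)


Luhn sum = 41
41 mod 10 = 1

Invalid (Luhn sum mod 10 = 1)


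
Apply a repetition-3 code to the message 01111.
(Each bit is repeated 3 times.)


Each bit -> 3 copies

000111111111111


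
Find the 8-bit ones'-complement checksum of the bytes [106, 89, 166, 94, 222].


Sum = 677 mod 256 = 165
Complement = 90

90


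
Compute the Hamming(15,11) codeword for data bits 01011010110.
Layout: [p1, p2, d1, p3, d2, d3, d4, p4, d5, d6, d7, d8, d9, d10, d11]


Parity bits: p1=1, p2=1, p3=0, p4=0

110010101010110


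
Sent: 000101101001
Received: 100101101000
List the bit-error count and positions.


XOR: 100000000001

2 error(s) at position(s): 0, 11


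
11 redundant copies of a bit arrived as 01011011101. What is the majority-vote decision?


Ones: 7 out of 11
Threshold: 6

1 (7/11 voted 1)


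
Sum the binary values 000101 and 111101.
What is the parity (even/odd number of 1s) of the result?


000101 = 5
111101 = 61
Sum = 66 = 1000010
1s count = 2

even parity (2 ones in 1000010)


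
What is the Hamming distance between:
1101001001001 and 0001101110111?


XOR: 1100100111110
Count of 1s: 8

8


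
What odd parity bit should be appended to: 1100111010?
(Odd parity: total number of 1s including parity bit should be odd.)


Number of 1s in data: 6
Parity bit: 1

1


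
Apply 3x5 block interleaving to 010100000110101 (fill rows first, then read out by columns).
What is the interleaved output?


Matrix:
  01010
  00001
  10101
Read columns: 001100001100011

001100001100011


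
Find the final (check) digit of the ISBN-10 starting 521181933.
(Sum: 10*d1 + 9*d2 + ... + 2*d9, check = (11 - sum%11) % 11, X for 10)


Weighted sum: 187
187 mod 11 = 0

Check digit: 0


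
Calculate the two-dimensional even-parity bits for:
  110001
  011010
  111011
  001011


Row parities: 1111
Column parities: 011011

Row P: 1111, Col P: 011011, Corner: 0


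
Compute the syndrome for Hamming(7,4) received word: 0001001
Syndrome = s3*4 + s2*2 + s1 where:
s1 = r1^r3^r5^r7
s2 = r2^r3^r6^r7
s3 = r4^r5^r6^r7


s1=1, s2=1, s3=0

Syndrome = 3 (error at position 3)


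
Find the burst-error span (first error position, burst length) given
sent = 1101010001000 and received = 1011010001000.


XOR: 0110000000000

Burst at position 1, length 2


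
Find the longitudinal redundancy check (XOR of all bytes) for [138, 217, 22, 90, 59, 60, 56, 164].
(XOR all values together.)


XOR chain: 138 ^ 217 ^ 22 ^ 90 ^ 59 ^ 60 ^ 56 ^ 164 = 132

132


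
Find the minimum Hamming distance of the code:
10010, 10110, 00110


Comparing all pairs, minimum distance: 1
Can detect 0 errors, correct 0 errors

1


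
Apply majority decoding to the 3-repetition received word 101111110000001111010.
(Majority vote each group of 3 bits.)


Groups: 101, 111, 110, 000, 001, 111, 010
Majority votes: 1110010

1110010


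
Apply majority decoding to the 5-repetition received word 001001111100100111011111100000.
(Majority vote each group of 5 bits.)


Groups: 00100, 11111, 00100, 11101, 11111, 00000
Majority votes: 010110

010110


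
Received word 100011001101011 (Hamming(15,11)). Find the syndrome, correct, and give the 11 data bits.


Syndrome = 12: error at position 12

Data: 01101100011 (corrected bit 12)


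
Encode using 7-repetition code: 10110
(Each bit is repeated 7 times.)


Each bit -> 7 copies

11111110000000111111111111110000000


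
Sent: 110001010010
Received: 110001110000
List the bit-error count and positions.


XOR: 000000100010

2 error(s) at position(s): 6, 10


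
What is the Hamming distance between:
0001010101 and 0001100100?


XOR: 0000110001
Count of 1s: 3

3


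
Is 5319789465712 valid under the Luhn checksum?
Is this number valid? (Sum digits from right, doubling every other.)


Luhn sum = 70
70 mod 10 = 0

Valid (Luhn sum mod 10 = 0)


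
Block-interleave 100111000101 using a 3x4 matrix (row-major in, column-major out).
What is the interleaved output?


Matrix:
  1001
  1100
  0101
Read columns: 110011000101

110011000101


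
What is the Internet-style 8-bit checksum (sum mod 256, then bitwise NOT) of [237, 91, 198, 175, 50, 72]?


Sum = 823 mod 256 = 55
Complement = 200

200


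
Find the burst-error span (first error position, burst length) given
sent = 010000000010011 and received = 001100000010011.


XOR: 011100000000000

Burst at position 1, length 3


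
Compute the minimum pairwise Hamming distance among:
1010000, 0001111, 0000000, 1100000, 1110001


Comparing all pairs, minimum distance: 2
Can detect 1 errors, correct 0 errors

2


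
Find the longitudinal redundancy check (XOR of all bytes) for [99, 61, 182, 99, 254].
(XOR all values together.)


XOR chain: 99 ^ 61 ^ 182 ^ 99 ^ 254 = 117

117


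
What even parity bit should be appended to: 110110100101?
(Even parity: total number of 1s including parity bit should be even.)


Number of 1s in data: 7
Parity bit: 1

1


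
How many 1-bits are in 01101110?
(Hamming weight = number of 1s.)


Counting 1s in 01101110

5


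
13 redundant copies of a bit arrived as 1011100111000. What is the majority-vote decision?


Ones: 7 out of 13
Threshold: 7

1 (7/13 voted 1)


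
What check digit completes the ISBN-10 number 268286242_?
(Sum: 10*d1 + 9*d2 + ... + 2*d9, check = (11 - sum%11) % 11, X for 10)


Weighted sum: 254
254 mod 11 = 1

Check digit: X


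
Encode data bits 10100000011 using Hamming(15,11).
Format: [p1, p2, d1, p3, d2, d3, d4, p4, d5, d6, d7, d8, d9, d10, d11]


Parity bits: p1=0, p2=0, p3=1, p4=0

001101000000011


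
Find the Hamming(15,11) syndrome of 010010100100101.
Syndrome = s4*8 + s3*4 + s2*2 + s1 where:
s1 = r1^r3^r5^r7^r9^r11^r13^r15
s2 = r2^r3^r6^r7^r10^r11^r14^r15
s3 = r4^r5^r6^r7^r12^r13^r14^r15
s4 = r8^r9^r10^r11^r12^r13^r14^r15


s1=0, s2=0, s3=0, s4=1

Syndrome = 8 (error at position 8)


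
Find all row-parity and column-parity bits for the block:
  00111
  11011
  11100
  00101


Row parities: 1010
Column parities: 00101

Row P: 1010, Col P: 00101, Corner: 0


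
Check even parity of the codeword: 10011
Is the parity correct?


Number of 1s: 3

No, parity error (3 ones)


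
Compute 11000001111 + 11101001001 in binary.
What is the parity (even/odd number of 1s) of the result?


11000001111 = 1551
11101001001 = 1865
Sum = 3416 = 110101011000
1s count = 6

even parity (6 ones in 110101011000)


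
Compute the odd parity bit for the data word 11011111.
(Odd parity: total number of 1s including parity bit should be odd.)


Number of 1s in data: 7
Parity bit: 0

0


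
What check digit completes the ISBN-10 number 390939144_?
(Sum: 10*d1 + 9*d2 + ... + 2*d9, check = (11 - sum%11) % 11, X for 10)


Weighted sum: 261
261 mod 11 = 8

Check digit: 3


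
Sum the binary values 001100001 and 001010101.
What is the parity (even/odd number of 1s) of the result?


001100001 = 97
001010101 = 85
Sum = 182 = 10110110
1s count = 5

odd parity (5 ones in 10110110)


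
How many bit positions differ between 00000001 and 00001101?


XOR: 00001100
Count of 1s: 2

2


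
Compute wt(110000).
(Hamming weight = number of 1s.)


Counting 1s in 110000

2


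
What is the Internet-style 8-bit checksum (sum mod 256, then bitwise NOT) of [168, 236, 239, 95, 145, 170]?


Sum = 1053 mod 256 = 29
Complement = 226

226


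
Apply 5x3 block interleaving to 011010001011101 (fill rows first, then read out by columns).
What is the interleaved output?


Matrix:
  011
  010
  001
  011
  101
Read columns: 000011101010111

000011101010111


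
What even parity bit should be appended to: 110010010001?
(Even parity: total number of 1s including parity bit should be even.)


Number of 1s in data: 5
Parity bit: 1

1


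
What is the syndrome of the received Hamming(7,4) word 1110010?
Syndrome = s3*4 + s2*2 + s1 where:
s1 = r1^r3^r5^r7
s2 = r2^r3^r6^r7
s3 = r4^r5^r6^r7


s1=0, s2=1, s3=1

Syndrome = 6 (error at position 6)


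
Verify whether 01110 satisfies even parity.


Number of 1s: 3

No, parity error (3 ones)


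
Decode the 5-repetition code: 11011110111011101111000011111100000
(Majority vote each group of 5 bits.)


Groups: 11011, 11011, 10111, 01111, 00001, 11111, 00000
Majority votes: 1111010

1111010


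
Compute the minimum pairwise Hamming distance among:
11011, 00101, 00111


Comparing all pairs, minimum distance: 1
Can detect 0 errors, correct 0 errors

1


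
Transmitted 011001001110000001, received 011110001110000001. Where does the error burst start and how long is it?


XOR: 000111000000000000

Burst at position 3, length 3


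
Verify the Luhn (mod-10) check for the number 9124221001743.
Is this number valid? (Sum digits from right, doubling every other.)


Luhn sum = 48
48 mod 10 = 8

Invalid (Luhn sum mod 10 = 8)


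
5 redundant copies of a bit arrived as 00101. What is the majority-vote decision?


Ones: 2 out of 5
Threshold: 3

0 (2/5 voted 1)


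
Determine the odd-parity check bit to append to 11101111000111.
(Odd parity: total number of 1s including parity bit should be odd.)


Number of 1s in data: 10
Parity bit: 1

1


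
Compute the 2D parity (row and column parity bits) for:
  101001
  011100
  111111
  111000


Row parities: 1101
Column parities: 110010

Row P: 1101, Col P: 110010, Corner: 1


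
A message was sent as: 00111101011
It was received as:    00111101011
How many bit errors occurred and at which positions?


XOR: 00000000000

0 errors (received matches sent)


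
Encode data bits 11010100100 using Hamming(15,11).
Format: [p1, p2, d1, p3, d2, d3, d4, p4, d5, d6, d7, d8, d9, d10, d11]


Parity bits: p1=0, p2=1, p3=1, p4=0

011110100100100


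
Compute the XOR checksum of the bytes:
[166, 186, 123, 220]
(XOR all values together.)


XOR chain: 166 ^ 186 ^ 123 ^ 220 = 187

187


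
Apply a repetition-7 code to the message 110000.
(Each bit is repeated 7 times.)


Each bit -> 7 copies

111111111111110000000000000000000000000000


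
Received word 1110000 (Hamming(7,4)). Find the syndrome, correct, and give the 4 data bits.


Syndrome = 0: no error detected

Data: 1000 (no errors)


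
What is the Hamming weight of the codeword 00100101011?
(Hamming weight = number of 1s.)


Counting 1s in 00100101011

5


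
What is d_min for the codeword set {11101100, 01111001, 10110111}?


Comparing all pairs, minimum distance: 4
Can detect 3 errors, correct 1 errors

4


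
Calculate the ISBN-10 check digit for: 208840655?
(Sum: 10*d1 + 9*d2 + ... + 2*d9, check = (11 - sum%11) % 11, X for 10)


Weighted sum: 213
213 mod 11 = 4

Check digit: 7


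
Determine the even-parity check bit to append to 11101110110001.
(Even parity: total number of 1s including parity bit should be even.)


Number of 1s in data: 9
Parity bit: 1

1


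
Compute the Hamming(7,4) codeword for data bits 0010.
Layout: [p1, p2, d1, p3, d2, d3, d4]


Parity bits: p1=0, p2=1, p3=1

0101010


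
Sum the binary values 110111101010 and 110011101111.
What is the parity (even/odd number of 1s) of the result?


110111101010 = 3562
110011101111 = 3311
Sum = 6873 = 1101011011001
1s count = 8

even parity (8 ones in 1101011011001)


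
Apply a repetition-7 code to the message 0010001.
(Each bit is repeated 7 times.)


Each bit -> 7 copies

0000000000000011111110000000000000000000001111111


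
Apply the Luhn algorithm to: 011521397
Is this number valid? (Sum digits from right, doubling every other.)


Luhn sum = 27
27 mod 10 = 7

Invalid (Luhn sum mod 10 = 7)


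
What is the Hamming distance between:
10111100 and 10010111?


XOR: 00101011
Count of 1s: 4

4


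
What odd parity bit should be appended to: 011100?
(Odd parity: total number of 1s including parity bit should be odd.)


Number of 1s in data: 3
Parity bit: 0

0


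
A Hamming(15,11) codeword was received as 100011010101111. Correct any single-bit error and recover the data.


Syndrome = 0: no error detected

Data: 01100101111 (no errors)


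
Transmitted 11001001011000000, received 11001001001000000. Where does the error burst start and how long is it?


XOR: 00000000010000000

Burst at position 9, length 1


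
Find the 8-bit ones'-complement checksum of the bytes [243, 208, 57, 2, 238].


Sum = 748 mod 256 = 236
Complement = 19

19


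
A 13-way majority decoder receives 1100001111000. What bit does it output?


Ones: 6 out of 13
Threshold: 7

0 (6/13 voted 1)


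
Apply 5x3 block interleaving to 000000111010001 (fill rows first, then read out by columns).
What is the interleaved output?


Matrix:
  000
  000
  111
  010
  001
Read columns: 001000011000101

001000011000101


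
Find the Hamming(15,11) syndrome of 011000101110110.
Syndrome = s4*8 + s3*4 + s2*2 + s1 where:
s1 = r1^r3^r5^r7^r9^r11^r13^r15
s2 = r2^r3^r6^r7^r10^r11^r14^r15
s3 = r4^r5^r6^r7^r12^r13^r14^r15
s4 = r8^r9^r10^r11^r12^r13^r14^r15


s1=1, s2=0, s3=1, s4=1

Syndrome = 13 (error at position 13)


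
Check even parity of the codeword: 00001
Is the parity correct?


Number of 1s: 1

No, parity error (1 ones)


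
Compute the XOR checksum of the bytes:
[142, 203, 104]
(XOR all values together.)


XOR chain: 142 ^ 203 ^ 104 = 45

45


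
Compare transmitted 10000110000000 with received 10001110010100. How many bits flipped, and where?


XOR: 00001000010100

3 error(s) at position(s): 4, 9, 11


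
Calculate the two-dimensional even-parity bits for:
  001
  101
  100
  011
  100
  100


Row parities: 101011
Column parities: 011

Row P: 101011, Col P: 011, Corner: 0


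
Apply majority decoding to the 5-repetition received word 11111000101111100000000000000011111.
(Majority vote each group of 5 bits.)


Groups: 11111, 00010, 11111, 00000, 00000, 00000, 11111
Majority votes: 1010001

1010001


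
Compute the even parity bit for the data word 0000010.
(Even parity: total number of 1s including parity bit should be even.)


Number of 1s in data: 1
Parity bit: 1

1


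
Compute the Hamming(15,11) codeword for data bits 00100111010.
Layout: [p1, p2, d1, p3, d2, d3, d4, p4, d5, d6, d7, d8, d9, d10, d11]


Parity bits: p1=1, p2=0, p3=1, p4=0

100101000111010


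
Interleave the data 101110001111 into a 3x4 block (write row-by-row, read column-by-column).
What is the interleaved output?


Matrix:
  1011
  1000
  1111
Read columns: 111001101101

111001101101


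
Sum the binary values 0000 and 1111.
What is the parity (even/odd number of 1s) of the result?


0000 = 0
1111 = 15
Sum = 15 = 1111
1s count = 4

even parity (4 ones in 1111)


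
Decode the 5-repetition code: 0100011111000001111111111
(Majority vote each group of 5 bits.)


Groups: 01000, 11111, 00000, 11111, 11111
Majority votes: 01011

01011


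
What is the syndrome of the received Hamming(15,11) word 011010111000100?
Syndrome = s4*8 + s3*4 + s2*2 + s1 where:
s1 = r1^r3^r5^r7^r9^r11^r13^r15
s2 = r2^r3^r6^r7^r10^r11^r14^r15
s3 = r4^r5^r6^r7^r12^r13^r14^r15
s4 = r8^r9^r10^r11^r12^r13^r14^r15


s1=1, s2=1, s3=1, s4=1

Syndrome = 15 (error at position 15)


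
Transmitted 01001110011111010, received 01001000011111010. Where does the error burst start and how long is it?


XOR: 00000110000000000

Burst at position 5, length 2


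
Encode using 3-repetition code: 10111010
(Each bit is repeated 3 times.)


Each bit -> 3 copies

111000111111111000111000


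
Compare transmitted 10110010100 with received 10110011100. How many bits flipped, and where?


XOR: 00000001000

1 error(s) at position(s): 7


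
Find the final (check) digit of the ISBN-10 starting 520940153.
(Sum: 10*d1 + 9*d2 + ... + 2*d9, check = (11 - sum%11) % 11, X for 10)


Weighted sum: 180
180 mod 11 = 4

Check digit: 7


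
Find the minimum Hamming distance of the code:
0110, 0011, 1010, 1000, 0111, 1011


Comparing all pairs, minimum distance: 1
Can detect 0 errors, correct 0 errors

1


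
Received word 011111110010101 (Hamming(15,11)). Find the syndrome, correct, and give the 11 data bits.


Syndrome = 0: no error detected

Data: 11110010101 (no errors)


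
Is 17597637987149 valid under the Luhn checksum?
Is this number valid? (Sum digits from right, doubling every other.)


Luhn sum = 83
83 mod 10 = 3

Invalid (Luhn sum mod 10 = 3)


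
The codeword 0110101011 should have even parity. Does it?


Number of 1s: 6

Yes, parity is correct (6 ones)
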